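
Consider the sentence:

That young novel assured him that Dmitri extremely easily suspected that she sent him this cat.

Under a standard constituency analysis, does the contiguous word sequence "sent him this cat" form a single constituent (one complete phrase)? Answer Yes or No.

Yes

These words form the whole verb phrase headed by "sent", so yes — one constituent.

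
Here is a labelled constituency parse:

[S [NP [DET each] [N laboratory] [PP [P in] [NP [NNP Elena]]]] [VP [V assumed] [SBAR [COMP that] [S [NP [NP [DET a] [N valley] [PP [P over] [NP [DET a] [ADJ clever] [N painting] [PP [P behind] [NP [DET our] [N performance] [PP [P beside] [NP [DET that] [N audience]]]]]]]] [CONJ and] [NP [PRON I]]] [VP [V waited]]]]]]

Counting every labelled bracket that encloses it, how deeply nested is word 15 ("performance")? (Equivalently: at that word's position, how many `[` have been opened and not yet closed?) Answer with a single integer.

11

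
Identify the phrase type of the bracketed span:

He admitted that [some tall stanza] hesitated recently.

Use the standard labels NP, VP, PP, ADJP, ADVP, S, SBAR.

NP

The span is built around the noun "stanza" — a noun phrase (NP).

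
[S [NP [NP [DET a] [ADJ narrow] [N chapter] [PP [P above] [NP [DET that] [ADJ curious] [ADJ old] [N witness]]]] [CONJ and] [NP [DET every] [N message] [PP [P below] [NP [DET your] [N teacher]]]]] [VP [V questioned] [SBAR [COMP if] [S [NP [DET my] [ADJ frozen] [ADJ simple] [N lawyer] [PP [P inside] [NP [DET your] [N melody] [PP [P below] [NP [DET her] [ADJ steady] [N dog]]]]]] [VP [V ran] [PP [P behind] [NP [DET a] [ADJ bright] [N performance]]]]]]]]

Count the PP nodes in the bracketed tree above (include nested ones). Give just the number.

5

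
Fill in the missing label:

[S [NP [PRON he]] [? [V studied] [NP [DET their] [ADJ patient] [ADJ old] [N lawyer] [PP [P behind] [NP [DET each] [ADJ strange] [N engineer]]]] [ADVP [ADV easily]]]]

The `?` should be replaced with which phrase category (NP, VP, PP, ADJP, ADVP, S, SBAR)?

Looking at what the `?` directly dominates — V 'studied', NP, ADVP — this is a verb phrase (VP).

VP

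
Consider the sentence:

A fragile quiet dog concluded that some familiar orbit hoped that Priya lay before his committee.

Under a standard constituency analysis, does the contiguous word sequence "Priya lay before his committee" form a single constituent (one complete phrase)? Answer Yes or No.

"Priya lay before his committee" is exactly the clause [S Priya lay before his committee], a complete constituent.

Yes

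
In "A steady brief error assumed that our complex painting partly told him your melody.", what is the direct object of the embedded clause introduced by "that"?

"told" heads the VP of the embedded clause introduced by "that", and "your melody" is its direct object.

your melody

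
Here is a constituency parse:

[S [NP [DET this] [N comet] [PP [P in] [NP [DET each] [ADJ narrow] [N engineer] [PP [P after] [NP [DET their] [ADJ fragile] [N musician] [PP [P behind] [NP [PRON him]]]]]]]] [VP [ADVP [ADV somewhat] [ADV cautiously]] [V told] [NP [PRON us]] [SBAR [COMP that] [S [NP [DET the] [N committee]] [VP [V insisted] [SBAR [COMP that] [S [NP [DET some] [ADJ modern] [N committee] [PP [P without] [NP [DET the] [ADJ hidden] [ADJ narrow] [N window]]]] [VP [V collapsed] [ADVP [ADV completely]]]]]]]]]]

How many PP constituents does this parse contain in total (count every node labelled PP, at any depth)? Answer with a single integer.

4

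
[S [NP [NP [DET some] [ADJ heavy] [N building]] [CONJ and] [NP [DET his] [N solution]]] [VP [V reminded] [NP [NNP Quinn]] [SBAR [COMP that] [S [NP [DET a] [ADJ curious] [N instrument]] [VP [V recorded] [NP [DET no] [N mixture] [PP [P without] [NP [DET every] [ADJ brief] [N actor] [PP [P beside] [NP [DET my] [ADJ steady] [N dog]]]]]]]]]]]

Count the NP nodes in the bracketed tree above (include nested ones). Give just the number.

8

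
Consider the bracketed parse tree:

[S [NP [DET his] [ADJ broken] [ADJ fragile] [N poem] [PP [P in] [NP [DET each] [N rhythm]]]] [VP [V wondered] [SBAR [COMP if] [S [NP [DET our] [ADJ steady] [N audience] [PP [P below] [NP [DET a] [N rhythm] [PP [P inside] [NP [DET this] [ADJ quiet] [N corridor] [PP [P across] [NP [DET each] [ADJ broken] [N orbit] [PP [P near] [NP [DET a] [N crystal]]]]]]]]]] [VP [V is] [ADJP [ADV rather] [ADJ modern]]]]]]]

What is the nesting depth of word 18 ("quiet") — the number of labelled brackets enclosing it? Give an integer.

The word sits inside ADJ, which is inside NP, inside PP, inside NP, inside PP, inside NP, inside S, inside SBAR, inside VP, inside S — 10 brackets in all.

10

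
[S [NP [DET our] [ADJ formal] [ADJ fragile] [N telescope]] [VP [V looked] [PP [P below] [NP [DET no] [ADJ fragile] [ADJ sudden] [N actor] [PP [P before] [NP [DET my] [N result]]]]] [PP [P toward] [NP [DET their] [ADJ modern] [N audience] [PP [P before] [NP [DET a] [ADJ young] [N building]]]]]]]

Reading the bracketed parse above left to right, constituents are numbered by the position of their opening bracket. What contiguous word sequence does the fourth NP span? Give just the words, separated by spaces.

their modern audience before a young building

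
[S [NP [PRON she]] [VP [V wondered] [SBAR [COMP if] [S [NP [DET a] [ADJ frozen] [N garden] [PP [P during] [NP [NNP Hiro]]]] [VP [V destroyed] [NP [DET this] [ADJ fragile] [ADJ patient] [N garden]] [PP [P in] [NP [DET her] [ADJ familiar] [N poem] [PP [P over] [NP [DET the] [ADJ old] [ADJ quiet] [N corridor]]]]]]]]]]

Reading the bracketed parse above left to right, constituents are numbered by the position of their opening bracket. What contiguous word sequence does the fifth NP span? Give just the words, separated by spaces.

The NP opening brackets appear, in order, over: "she"; "a frozen garden during Hiro"; "Hiro"; "this fragile patient garden"; "her familiar poem over the old quiet corridor"; "the old quiet corridor". The fifth one spans "her familiar poem over the old quiet corridor".

her familiar poem over the old quiet corridor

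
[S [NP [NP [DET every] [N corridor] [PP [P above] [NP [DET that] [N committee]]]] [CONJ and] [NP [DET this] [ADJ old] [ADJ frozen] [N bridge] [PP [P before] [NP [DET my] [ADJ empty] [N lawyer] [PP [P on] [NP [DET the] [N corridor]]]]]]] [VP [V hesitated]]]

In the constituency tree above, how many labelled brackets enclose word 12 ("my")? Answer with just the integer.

Counting open brackets not yet closed at "my": [S [NP [NP [PP [NP [DET = 6.

6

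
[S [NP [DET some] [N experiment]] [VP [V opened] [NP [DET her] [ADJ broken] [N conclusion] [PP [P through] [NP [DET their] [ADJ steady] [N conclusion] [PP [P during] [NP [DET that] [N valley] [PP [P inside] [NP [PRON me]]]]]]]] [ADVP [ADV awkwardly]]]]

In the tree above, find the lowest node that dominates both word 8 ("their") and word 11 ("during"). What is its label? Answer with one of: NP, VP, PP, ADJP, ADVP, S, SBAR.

Both words fall inside [NP their steady conclusion during that valley inside me] (words 8–15), and no smaller constituent contains them both. Label: NP.

NP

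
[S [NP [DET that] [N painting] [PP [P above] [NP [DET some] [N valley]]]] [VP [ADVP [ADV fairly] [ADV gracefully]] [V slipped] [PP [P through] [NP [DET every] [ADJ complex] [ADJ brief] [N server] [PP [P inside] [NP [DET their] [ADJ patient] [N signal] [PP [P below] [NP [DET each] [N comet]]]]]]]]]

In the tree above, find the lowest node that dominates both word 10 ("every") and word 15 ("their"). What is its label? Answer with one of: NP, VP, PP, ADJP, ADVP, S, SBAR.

NP

Word 10 lies under S → VP → PP → NP → DET; word 15 lies under S → VP → PP → NP → PP → NP → DET. The lowest shared node is the NP.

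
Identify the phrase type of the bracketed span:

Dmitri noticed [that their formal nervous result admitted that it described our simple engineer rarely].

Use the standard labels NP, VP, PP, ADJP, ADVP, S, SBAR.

SBAR

The bracketed span "that their formal nervous result admitted that it described our simple engineer rarely" is headed by "that", making it a subordinate clause (SBAR).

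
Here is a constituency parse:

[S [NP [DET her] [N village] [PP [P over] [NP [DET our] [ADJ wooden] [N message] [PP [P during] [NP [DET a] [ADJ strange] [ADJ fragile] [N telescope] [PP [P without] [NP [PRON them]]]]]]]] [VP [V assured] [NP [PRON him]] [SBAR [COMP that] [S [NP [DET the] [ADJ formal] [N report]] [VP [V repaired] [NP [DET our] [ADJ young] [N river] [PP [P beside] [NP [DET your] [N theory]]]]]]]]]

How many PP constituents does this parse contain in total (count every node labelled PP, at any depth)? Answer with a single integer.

Scanning left to right, an opening `[PP` appears at word positions 3, 7, 12, 24 — 4 in total.

4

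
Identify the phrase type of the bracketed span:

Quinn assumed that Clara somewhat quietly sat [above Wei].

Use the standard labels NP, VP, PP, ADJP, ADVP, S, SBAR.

PP

"above" is the head of the bracketed span, so the span is a prepositional phrase: PP.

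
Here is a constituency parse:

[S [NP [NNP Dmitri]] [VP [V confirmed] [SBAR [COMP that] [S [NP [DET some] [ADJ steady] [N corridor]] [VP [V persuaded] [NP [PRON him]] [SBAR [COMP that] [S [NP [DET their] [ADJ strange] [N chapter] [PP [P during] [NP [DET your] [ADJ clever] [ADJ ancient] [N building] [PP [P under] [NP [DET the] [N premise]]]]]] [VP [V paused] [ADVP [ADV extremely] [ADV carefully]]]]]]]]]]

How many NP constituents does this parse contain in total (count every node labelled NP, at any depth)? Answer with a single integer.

6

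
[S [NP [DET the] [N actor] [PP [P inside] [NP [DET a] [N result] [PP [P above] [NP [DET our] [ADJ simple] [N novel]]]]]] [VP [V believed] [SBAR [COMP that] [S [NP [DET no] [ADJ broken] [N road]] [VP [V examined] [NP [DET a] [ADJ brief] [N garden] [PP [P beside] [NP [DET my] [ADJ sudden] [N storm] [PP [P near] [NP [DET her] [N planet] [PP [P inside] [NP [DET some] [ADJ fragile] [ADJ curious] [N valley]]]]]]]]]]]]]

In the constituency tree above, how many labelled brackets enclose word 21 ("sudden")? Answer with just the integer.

Path from the root down to the word: S → VP → SBAR → S → VP → NP → PP → NP → ADJ. That is 9 enclosing brackets.

9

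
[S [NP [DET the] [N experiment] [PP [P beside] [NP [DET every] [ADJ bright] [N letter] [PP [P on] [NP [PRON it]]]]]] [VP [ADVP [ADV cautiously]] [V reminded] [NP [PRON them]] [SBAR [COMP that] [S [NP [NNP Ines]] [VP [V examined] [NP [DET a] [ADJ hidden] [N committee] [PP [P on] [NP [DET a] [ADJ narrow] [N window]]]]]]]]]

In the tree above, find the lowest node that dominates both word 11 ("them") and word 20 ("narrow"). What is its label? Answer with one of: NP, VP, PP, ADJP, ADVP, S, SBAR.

VP

Both words fall inside [VP cautiously reminded them that Ines examined a hidden committee on a narrow window] (words 9–21), and no smaller constituent contains them both. Label: VP.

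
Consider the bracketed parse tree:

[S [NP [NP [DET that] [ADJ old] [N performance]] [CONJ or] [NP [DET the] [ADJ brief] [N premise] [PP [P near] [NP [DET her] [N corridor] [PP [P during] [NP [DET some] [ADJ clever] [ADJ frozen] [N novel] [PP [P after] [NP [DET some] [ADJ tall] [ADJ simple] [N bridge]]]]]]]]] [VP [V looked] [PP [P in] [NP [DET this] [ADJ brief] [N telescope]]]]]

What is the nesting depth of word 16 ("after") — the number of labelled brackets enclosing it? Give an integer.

9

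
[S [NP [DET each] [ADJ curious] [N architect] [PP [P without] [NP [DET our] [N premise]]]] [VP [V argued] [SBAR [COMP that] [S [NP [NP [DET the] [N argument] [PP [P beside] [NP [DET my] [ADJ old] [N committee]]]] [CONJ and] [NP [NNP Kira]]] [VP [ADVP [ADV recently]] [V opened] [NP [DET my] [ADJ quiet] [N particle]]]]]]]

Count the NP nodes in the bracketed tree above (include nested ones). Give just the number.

7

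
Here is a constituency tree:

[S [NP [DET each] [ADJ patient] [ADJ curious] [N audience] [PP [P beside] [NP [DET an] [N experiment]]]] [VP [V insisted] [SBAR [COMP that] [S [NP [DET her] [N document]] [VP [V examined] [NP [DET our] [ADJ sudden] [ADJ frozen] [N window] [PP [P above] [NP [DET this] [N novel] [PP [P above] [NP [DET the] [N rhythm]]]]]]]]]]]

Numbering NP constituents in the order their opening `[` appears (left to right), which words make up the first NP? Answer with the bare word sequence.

The NP opening brackets appear, in order, over: "each patient curious audience beside an experiment"; "an experiment"; "her document"; "our sudden frozen window above this novel above the rhythm"; "this novel above the rhythm"; "the rhythm". The first one spans "each patient curious audience beside an experiment".

each patient curious audience beside an experiment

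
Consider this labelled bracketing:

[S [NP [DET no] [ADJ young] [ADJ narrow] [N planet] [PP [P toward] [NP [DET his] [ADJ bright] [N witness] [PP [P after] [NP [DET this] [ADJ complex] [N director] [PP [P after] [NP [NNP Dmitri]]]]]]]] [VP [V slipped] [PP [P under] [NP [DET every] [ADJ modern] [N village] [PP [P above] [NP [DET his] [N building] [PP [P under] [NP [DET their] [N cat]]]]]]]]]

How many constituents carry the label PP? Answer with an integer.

6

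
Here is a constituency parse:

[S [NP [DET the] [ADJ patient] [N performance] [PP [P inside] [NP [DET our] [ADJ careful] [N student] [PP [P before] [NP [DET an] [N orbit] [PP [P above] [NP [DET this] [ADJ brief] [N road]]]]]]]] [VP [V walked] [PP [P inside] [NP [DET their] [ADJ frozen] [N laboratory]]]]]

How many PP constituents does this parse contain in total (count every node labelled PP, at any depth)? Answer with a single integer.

The PP constituents are: [PP inside our careful student before an orbit above this brief road]; [PP before an orbit above this brief road]; [PP above this brief road]; [PP inside their frozen laboratory]. Total: 4.

4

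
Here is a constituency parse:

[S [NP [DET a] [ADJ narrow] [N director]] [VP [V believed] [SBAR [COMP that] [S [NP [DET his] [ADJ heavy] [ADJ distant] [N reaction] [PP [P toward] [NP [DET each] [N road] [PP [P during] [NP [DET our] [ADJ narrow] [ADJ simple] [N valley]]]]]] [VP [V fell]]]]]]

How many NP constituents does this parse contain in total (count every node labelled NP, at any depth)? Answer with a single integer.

4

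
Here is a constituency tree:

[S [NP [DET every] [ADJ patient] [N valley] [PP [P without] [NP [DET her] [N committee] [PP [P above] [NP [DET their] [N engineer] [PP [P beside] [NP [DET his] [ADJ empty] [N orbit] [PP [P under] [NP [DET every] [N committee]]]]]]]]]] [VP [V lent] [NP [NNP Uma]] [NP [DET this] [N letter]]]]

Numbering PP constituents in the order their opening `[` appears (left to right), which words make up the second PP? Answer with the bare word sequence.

above their engineer beside his empty orbit under every committee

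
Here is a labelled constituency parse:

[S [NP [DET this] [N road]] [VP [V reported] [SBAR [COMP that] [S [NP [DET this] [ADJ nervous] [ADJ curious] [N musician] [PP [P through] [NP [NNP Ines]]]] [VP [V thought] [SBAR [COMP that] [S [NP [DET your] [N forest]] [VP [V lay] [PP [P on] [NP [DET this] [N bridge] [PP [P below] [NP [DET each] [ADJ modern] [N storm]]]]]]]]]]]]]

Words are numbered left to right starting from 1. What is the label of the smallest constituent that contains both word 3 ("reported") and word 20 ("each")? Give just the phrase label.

VP

The smallest bracket enclosing both words is [VP reported that this nervous curious musician through Ines thought that your forest lay on this bridge below each modern storm], so the label is VP.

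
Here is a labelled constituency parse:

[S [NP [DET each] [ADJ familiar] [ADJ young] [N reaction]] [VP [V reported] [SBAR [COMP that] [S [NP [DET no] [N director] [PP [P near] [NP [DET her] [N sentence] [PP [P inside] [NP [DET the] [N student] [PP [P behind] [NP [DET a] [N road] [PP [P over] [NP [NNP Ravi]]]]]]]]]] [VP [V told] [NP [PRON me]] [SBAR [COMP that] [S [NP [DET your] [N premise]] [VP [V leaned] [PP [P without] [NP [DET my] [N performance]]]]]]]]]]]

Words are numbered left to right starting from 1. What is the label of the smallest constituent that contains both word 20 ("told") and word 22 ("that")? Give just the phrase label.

Word 20 lies under S → VP → SBAR → S → VP → V; word 22 lies under S → VP → SBAR → S → VP → SBAR → COMP. The lowest shared node is the VP.

VP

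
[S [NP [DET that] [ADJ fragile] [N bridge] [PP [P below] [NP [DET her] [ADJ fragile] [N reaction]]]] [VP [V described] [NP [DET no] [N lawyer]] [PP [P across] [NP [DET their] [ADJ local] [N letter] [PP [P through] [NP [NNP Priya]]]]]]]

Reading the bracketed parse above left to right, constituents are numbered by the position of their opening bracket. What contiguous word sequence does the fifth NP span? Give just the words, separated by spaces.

Priya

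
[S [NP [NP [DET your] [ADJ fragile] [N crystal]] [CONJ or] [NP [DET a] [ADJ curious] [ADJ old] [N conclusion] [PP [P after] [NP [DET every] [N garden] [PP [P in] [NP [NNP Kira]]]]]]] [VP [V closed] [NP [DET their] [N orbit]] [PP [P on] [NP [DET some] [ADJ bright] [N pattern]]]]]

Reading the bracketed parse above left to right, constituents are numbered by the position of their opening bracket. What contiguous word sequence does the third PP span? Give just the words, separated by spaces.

on some bright pattern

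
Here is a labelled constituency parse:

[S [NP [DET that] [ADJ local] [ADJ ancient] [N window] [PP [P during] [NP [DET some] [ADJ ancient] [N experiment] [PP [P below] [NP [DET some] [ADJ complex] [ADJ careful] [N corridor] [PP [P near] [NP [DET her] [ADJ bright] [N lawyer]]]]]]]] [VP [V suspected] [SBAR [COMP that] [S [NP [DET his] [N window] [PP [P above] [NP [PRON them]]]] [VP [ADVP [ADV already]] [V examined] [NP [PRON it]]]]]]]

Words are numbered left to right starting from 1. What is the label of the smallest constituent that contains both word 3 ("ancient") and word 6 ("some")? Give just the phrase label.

NP

Word 3 lies under S → NP → ADJ; word 6 lies under S → NP → PP → NP → DET. The lowest shared node is the NP.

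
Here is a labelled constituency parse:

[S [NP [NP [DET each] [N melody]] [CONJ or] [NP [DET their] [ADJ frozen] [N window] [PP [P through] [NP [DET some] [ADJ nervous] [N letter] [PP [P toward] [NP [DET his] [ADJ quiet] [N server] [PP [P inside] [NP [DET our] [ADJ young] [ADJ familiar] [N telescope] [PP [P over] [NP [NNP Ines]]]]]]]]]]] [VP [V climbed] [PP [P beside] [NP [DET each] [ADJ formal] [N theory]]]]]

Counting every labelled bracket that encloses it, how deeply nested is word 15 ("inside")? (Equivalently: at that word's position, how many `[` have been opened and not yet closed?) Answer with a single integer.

9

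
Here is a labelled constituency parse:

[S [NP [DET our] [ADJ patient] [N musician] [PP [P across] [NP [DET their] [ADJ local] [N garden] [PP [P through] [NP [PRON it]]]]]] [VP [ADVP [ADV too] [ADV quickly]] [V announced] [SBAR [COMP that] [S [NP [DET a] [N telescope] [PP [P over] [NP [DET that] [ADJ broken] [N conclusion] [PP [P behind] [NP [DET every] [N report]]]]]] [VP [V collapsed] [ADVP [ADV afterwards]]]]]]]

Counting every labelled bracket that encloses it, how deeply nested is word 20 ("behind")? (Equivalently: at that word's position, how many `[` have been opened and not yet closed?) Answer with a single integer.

9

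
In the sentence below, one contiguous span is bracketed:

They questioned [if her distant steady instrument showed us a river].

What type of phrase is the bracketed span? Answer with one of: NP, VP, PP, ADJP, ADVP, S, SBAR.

"if" is the head of the bracketed span, so the span is a subordinate clause: SBAR.

SBAR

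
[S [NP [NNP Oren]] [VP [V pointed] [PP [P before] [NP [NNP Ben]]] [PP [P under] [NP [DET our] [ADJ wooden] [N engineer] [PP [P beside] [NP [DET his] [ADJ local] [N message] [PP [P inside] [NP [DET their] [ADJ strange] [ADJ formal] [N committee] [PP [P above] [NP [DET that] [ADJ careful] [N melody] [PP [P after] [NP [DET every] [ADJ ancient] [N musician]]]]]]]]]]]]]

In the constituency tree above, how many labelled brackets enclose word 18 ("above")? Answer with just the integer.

10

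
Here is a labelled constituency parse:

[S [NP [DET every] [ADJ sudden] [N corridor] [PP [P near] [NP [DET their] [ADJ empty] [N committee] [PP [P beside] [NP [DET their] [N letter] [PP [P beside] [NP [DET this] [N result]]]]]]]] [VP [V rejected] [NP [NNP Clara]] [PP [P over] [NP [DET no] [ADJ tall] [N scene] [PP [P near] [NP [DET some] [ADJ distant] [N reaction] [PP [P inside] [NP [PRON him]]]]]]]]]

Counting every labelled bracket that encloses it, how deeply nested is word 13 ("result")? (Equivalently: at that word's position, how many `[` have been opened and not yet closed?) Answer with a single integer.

9

Counting open brackets not yet closed at "result": [S [NP [PP [NP [PP [NP [PP [NP [N = 9.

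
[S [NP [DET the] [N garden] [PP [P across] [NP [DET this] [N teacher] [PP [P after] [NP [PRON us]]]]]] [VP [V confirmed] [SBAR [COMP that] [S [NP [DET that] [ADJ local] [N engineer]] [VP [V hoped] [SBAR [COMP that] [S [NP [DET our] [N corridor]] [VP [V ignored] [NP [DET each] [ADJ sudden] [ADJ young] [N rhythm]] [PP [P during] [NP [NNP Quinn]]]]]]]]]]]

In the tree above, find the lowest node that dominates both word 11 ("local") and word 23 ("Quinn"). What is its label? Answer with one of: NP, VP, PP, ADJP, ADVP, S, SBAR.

S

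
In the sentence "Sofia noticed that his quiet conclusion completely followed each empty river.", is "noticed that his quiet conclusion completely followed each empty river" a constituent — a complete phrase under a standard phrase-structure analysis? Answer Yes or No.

Yes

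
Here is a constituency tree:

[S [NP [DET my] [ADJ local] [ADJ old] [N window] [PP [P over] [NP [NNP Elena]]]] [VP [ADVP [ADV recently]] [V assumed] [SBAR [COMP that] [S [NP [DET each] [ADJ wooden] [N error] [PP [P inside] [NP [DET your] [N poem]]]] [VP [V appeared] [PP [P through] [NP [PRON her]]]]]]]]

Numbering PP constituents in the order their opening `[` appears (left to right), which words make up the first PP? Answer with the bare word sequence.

Opening `[PP` markers occur at word positions 5, 13, 17; the first of these opens the constituent [PP over Elena].

over Elena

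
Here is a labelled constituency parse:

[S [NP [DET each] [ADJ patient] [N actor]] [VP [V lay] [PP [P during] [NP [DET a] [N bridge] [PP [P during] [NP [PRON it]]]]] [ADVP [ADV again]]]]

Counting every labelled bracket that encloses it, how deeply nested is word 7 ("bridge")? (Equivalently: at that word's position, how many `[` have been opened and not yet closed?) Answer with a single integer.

5

The word sits inside N, which is inside NP, inside PP, inside VP, inside S — 5 brackets in all.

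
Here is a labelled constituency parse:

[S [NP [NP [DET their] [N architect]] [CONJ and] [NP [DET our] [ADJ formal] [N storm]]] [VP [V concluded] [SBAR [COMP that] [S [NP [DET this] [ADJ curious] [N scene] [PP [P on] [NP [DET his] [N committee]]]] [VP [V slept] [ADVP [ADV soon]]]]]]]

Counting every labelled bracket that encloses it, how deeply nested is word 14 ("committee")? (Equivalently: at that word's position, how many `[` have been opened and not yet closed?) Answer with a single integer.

8

The word sits inside N, which is inside NP, inside PP, inside NP, inside S, inside SBAR, inside VP, inside S — 8 brackets in all.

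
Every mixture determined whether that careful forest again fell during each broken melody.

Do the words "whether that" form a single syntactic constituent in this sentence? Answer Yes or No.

No

The sequence begins inside the complementizer "whether" and ends inside the clause "that careful forest again fell during each broken melody"; it crosses a phrase boundary, so no single node in the tree spans exactly those words.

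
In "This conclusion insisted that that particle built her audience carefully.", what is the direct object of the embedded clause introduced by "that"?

her audience

Within the embedded clause introduced by "that", the direct object of "built" is "her audience".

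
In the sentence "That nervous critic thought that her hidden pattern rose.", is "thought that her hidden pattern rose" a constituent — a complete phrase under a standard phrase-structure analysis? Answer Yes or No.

The sequence corresponds to a single VP node — the verb phrase "thought that her hidden pattern rose".

Yes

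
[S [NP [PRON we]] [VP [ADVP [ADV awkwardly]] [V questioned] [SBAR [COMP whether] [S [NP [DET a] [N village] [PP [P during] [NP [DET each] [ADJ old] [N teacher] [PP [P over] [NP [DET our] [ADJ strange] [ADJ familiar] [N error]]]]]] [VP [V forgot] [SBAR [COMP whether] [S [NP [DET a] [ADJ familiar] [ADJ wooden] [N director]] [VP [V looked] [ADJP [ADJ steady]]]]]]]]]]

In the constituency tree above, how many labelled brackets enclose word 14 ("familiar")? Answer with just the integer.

Counting open brackets not yet closed at "familiar": [S [VP [SBAR [S [NP [PP [NP [PP [NP [ADJ = 10.

10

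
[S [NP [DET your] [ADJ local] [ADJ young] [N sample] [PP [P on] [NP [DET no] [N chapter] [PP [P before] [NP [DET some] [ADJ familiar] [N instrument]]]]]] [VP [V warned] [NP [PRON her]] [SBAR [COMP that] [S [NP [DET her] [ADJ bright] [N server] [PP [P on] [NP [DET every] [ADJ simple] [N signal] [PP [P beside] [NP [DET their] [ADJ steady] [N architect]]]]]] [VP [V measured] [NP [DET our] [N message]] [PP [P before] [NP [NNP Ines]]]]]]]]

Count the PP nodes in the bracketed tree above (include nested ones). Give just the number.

Listing each PP by its span: [PP on no chapter before some familiar instrument]; [PP before some familiar instrument]; [PP on every simple signal beside their steady architect]; [PP beside their steady architect]; [PP before Ines] — that makes 5.

5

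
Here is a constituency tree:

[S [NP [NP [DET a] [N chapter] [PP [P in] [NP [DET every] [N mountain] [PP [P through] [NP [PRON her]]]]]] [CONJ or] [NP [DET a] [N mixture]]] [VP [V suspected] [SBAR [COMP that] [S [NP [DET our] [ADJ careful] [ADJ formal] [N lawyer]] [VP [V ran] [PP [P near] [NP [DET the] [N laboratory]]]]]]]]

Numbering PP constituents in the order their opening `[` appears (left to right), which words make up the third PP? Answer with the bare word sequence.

near the laboratory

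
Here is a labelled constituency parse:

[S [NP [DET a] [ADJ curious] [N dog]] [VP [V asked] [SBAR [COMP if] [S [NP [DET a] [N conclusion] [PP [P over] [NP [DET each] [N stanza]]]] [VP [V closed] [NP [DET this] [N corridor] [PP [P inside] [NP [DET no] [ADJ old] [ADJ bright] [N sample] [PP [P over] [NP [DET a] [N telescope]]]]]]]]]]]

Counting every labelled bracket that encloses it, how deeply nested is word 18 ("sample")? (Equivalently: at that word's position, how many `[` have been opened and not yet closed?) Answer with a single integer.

9

Path from the root down to the word: S → VP → SBAR → S → VP → NP → PP → NP → N. That is 9 enclosing brackets.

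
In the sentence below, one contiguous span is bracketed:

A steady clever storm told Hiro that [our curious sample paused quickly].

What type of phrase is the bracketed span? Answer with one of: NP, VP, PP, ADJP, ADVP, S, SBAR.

S

The span is built around the head "paused" — a clause (S).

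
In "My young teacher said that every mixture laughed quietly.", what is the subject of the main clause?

my young teacher

The subject of the main clause is the NP immediately before the verb "said": "my young teacher".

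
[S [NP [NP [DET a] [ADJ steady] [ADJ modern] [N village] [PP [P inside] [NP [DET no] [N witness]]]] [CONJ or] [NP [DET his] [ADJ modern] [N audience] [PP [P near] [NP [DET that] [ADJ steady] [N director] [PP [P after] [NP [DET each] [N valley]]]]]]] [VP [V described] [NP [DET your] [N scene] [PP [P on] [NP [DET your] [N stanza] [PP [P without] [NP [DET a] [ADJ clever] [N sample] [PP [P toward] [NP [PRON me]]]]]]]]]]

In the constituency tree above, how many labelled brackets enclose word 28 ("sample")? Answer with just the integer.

8

Path from the root down to the word: S → VP → NP → PP → NP → PP → NP → N. That is 8 enclosing brackets.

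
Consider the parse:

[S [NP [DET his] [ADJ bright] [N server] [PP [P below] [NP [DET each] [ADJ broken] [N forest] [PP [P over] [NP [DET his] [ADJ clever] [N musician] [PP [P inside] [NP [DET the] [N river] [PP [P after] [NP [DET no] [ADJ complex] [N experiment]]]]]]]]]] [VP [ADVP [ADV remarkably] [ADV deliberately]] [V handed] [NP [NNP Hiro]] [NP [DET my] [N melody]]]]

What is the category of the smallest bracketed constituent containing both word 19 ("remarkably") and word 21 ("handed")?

VP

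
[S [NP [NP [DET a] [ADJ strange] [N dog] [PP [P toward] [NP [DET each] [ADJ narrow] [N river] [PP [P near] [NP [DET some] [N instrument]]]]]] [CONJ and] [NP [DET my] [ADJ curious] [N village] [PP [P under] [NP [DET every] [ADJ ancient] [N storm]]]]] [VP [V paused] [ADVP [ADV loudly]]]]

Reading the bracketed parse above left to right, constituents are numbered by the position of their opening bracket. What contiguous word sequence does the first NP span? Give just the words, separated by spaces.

a strange dog toward each narrow river near some instrument and my curious village under every ancient storm

The NP opening brackets appear, in order, over: "a strange dog toward each narrow river near some instrument and my curious village under every ancient storm"; "a strange dog toward each narrow river near some instrument"; "each narrow river near some instrument"; "some instrument"; "my curious village under every ancient storm"; "every ancient storm". The first one spans "a strange dog toward each narrow river near some instrument and my curious village under every ancient storm".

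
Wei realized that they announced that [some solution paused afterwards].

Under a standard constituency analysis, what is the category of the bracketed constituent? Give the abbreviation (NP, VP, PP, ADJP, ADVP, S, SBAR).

S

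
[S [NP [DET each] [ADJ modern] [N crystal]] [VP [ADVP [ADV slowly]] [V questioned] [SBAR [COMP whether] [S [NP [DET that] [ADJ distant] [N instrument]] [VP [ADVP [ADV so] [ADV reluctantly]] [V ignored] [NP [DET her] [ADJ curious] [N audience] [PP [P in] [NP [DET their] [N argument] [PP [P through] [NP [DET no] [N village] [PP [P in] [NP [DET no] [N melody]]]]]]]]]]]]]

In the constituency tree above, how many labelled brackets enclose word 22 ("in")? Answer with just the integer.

12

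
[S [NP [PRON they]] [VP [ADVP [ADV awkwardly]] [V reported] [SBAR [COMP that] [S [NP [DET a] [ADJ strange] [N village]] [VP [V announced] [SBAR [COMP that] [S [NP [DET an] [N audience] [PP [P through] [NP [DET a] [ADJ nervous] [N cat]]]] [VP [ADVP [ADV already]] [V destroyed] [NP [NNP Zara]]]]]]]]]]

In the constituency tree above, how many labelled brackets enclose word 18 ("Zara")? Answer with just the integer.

The word sits inside NNP, which is inside NP, inside VP, inside S, inside SBAR, inside VP, inside S, inside SBAR, inside VP, inside S — 10 brackets in all.

10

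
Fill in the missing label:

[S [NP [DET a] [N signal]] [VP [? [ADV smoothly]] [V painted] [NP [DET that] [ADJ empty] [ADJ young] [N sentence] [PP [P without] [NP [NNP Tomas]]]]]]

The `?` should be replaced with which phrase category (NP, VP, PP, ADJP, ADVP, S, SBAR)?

ADVP

Looking at what the `?` directly dominates — ADV 'smoothly' — this is an adverb phrase (ADVP).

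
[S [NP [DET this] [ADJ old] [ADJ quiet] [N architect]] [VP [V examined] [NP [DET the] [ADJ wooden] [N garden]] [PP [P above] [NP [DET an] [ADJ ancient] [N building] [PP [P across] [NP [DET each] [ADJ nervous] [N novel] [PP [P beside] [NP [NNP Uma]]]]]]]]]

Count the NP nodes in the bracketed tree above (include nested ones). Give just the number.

5

Listing each NP by its span: [NP this old quiet architect]; [NP the wooden garden]; [NP an ancient building across each nervous novel beside Uma]; [NP each nervous novel beside Uma]; [NP Uma] — that makes 5.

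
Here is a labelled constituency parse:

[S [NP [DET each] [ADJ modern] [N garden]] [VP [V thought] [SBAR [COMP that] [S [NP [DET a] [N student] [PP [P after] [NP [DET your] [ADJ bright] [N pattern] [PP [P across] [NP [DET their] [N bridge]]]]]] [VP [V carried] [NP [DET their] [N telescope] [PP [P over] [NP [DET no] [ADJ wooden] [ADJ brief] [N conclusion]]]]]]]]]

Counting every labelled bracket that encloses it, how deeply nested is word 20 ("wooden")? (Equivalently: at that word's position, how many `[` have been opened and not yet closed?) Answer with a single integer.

The word sits inside ADJ, which is inside NP, inside PP, inside NP, inside VP, inside S, inside SBAR, inside VP, inside S — 9 brackets in all.

9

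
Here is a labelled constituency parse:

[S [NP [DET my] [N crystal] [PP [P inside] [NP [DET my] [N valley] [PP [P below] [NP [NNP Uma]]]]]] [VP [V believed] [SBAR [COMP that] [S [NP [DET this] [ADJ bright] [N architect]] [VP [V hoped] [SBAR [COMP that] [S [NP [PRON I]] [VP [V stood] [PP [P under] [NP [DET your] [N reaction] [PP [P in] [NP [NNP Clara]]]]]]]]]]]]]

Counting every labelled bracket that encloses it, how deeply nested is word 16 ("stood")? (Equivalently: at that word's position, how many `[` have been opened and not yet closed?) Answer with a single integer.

The word sits inside V, which is inside VP, inside S, inside SBAR, inside VP, inside S, inside SBAR, inside VP, inside S — 9 brackets in all.

9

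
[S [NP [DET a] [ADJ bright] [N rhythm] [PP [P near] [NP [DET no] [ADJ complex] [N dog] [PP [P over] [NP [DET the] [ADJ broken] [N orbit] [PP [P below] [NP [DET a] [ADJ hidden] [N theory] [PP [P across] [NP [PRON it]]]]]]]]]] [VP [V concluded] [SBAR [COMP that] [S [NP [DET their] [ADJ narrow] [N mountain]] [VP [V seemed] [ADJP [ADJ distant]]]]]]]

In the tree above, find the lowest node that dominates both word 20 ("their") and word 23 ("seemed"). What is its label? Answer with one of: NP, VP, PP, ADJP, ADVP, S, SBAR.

S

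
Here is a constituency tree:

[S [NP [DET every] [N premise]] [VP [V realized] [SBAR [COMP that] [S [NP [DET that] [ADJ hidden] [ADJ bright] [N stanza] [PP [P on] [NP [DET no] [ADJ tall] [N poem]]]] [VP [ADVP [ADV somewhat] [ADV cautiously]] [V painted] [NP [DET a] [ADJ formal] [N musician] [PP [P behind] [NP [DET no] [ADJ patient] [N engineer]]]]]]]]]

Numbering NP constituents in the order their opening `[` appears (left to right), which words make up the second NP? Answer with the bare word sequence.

Opening `[NP` markers occur at word positions 1, 5, 10, 16, 20; the second of these opens the constituent [NP that hidden bright stanza on no tall poem].

that hidden bright stanza on no tall poem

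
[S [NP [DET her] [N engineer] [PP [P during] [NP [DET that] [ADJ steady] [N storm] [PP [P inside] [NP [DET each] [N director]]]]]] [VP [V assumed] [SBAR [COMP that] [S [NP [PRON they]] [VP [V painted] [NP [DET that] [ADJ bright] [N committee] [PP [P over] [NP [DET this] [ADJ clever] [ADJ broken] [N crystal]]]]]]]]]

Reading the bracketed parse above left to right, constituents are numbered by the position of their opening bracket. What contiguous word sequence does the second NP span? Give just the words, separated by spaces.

that steady storm inside each director

Opening `[NP` markers occur at word positions 1, 4, 8, 12, 14, 18; the second of these opens the constituent [NP that steady storm inside each director].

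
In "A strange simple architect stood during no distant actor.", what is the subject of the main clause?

a strange simple architect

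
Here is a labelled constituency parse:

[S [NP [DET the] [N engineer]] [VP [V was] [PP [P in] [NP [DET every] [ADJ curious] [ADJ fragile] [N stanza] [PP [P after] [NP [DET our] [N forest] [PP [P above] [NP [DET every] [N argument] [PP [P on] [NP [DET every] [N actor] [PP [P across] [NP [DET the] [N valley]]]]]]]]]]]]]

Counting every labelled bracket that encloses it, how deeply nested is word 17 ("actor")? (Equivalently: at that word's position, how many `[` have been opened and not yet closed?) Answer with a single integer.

Path from the root down to the word: S → VP → PP → NP → PP → NP → PP → NP → PP → NP → N. That is 11 enclosing brackets.

11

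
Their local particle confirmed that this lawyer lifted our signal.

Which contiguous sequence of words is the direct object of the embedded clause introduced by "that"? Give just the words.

our signal

"lifted" heads the VP of the embedded clause introduced by "that", and "our signal" is its direct object.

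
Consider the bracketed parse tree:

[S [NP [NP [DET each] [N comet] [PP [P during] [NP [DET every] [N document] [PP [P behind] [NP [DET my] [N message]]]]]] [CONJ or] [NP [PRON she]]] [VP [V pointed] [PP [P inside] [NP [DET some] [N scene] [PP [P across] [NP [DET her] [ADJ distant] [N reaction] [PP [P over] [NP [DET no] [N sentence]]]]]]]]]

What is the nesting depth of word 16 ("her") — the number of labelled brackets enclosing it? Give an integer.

Counting open brackets not yet closed at "her": [S [VP [PP [NP [PP [NP [DET = 7.

7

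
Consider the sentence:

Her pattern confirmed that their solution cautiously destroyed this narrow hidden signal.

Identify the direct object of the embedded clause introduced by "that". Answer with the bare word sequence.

this narrow hidden signal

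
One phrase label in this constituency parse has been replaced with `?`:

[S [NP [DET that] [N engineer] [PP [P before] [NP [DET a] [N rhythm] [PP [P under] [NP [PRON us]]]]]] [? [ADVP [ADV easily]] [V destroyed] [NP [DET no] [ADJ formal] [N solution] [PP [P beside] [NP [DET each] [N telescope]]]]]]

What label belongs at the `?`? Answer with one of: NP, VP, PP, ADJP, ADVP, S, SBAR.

VP

The `?` node immediately contains: ADVP, V 'destroyed', NP. That is the internal structure of a verb phrase, so the label is VP.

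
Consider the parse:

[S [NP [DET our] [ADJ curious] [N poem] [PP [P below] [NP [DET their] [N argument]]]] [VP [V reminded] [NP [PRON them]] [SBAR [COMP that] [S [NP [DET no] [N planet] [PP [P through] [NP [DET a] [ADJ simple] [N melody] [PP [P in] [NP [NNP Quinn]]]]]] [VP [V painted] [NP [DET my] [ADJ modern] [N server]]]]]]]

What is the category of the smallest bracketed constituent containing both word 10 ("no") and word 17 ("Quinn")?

NP

Word 10 lies under S → VP → SBAR → S → NP → DET; word 17 lies under S → VP → SBAR → S → NP → PP → NP → PP → NP → NNP. The lowest shared node is the NP.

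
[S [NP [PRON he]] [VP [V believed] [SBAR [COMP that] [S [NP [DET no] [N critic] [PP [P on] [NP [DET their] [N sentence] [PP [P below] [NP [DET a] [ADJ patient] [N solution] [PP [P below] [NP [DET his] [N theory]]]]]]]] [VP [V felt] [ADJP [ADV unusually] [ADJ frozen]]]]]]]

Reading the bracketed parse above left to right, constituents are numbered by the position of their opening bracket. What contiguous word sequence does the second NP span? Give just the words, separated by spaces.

Opening `[NP` markers occur at word positions 1, 4, 7, 10, 14; the second of these opens the constituent [NP no critic on their sentence below a patient solution below his theory].

no critic on their sentence below a patient solution below his theory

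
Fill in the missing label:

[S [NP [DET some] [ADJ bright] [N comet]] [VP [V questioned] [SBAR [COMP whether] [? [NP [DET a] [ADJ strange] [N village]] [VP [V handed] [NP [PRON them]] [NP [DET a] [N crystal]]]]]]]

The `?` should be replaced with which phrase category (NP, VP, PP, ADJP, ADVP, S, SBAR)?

S

The `?` node immediately contains: NP, VP. That is the internal structure of a clause, so the label is S.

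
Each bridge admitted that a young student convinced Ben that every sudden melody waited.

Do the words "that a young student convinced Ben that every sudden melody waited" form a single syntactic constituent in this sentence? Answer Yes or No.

Yes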